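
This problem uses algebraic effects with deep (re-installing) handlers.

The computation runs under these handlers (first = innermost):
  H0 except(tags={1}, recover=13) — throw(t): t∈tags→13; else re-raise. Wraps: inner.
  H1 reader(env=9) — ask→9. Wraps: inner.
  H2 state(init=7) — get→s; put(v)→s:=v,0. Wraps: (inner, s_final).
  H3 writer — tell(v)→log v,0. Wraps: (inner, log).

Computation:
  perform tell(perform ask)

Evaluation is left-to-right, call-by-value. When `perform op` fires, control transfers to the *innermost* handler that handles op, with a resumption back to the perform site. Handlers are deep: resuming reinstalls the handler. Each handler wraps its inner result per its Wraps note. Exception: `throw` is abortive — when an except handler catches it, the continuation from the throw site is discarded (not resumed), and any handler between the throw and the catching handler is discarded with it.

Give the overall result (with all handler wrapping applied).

Step-by-step:
ask @ H1 ⇒ 9
tell(9) @ H3 ⇒ log+=9
H0 returns 0
H1 returns 0
H2 returns (0, 7)
H3 returns ((0, 7), (9))
= ((0, 7), (9))

Answer: ((0, 7), (9))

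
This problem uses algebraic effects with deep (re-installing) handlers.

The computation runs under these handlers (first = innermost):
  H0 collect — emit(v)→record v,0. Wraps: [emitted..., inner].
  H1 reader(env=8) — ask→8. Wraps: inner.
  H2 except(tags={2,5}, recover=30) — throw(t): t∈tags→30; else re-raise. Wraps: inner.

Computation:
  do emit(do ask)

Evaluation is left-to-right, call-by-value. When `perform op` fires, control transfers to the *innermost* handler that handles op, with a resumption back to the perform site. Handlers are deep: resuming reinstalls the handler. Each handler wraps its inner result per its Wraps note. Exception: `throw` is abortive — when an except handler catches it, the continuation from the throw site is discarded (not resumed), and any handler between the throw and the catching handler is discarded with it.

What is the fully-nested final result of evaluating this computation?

Evaluation trace:
ask @ H1 ⇒ 8
emit(8) @ H0 ⇒ out+=8
H0 returns [8, 0]
H1 returns [8, 0]
H2 returns [8, 0]
= [8, 0]

Answer: [8, 0]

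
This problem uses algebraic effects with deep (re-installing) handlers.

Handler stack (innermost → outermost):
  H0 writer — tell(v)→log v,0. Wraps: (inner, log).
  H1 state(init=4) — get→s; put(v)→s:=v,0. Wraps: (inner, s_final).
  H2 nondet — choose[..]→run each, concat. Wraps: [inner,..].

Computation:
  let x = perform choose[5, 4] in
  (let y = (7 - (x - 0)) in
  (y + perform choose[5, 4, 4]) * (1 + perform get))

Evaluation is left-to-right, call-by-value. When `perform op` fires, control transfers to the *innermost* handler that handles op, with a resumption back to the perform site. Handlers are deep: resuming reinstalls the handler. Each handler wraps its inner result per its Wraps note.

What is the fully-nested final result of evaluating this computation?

Evaluation trace:
choose[5, 4] @ H2
  branch[0] choose=5:
    choose[5, 4, 4] @ H2
      branch[0] choose=5:
        get @ H1 ⇒ 4
        H0 returns (35, ())
        H1 returns ((35, ()), 4)
        H2 returns [((35, ()), 4)]
      branch[1] choose=4:
        get @ H1 ⇒ 4
        H0 returns (30, ())
        H1 returns ((30, ()), 4)
        H2 returns [((30, ()), 4)]
      branch[2] choose=4:
        get @ H1 ⇒ 4
        H0 returns (30, ())
        H1 returns ((30, ()), 4)
        H2 returns [((30, ()), 4)]
  branch[1] choose=4:
    choose[5, 4, 4] @ H2
      branch[0] choose=5:
        get @ H1 ⇒ 4
        H0 returns (40, ())
        H1 returns ((40, ()), 4)
        H2 returns [((40, ()), 4)]
      branch[1] choose=4:
        get @ H1 ⇒ 4
        H0 returns (35, ())
        H1 returns ((35, ()), 4)
        H2 returns [((35, ()), 4)]
      branch[2] choose=4:
        get @ H1 ⇒ 4
        H0 returns (35, ())
        H1 returns ((35, ()), 4)
        H2 returns [((35, ()), 4)]
= [((35, ()), 4), ((30, ()), 4), ((30, ()), 4), ((40, ()), 4), ((35, ()), 4), ((35, ()), 4)]

Answer: [((35, ()), 4), ((30, ()), 4), ((30, ()), 4), ((40, ()), 4), ((35, ()), 4), ((35, ()), 4)]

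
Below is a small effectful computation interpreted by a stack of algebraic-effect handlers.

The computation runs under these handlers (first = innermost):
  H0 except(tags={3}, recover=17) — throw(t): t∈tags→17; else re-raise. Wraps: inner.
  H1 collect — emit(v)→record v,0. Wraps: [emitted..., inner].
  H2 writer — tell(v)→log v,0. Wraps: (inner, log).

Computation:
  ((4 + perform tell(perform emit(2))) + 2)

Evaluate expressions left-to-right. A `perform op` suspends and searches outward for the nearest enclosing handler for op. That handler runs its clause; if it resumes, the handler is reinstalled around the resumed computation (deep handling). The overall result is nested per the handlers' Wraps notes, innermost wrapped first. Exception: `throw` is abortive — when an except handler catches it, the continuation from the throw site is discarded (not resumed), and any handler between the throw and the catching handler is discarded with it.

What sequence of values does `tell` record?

Answer: (0)

Working:
emit(2) @ H1 ⇒ out+=2
tell(0) @ H2 ⇒ log+=0
H0 returns 6
H1 returns [2, 6]
H2 returns ([2, 6], (0))
= ([2, 6], (0))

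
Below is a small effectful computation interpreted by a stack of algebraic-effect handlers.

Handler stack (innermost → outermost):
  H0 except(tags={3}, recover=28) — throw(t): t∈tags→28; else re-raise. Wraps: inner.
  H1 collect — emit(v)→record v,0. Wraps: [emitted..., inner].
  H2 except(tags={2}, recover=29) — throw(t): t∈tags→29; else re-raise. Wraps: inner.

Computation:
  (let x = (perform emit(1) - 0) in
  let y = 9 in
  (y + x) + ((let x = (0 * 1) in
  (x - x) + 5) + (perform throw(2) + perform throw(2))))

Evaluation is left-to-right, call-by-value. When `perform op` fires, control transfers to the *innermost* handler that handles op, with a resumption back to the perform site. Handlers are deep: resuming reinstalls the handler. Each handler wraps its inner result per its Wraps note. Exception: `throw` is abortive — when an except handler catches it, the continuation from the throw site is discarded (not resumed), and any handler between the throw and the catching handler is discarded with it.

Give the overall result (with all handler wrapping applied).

Step-by-step:
emit(1) @ H1 ⇒ out+=1
throw(2) @ H0 re-raised
throw(2) @ H2 caught ⇒ 29
= 29

Answer: 29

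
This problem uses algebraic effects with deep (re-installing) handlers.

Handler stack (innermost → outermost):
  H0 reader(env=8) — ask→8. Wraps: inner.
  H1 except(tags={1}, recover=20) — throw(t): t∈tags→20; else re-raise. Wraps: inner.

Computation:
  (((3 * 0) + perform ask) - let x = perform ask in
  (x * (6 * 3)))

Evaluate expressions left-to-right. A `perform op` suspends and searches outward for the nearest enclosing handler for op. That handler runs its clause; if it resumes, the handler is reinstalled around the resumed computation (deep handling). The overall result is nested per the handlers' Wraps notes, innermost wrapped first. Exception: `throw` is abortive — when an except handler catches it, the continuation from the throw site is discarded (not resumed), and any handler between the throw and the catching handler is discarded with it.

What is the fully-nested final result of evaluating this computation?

Answer: -136

Working:
ask @ H0 ⇒ 8
ask @ H0 ⇒ 8
H0 returns -136
H1 returns -136
= -136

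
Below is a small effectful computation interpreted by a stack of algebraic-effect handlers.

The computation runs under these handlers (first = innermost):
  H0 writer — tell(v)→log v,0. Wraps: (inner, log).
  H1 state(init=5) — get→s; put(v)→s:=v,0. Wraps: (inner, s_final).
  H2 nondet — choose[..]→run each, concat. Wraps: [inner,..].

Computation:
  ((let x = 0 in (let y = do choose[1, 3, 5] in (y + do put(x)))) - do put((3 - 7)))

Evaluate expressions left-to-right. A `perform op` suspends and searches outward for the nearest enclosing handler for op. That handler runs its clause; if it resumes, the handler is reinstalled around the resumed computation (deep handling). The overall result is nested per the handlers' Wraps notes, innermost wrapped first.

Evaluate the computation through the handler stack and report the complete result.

Working:
choose[1, 3, 5] @ H2
  branch[0] choose=1:
    put(0) @ H1 ⇒ s:=0
    put(-4) @ H1 ⇒ s:=-4
    H0 returns (1, ())
    H1 returns ((1, ()), -4)
    H2 returns [((1, ()), -4)]
  branch[1] choose=3:
    put(0) @ H1 ⇒ s:=0
    put(-4) @ H1 ⇒ s:=-4
    H0 returns (3, ())
    H1 returns ((3, ()), -4)
    H2 returns [((3, ()), -4)]
  branch[2] choose=5:
    put(0) @ H1 ⇒ s:=0
    put(-4) @ H1 ⇒ s:=-4
    H0 returns (5, ())
    H1 returns ((5, ()), -4)
    H2 returns [((5, ()), -4)]
= [((1, ()), -4), ((3, ()), -4), ((5, ()), -4)]

Answer: [((1, ()), -4), ((3, ()), -4), ((5, ()), -4)]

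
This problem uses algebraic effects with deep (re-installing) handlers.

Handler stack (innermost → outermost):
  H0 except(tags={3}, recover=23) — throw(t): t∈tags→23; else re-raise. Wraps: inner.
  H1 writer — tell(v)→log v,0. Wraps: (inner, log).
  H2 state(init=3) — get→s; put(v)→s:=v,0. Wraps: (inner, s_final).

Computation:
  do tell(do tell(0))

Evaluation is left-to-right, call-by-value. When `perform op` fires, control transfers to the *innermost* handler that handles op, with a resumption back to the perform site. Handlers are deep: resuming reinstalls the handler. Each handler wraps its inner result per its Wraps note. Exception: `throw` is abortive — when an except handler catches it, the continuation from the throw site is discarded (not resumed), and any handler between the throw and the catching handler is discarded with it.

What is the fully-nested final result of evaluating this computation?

Step-by-step:
tell(0) @ H1 ⇒ log+=0
tell(0) @ H1 ⇒ log+=0
H0 returns 0
H1 returns (0, (0, 0))
H2 returns ((0, (0, 0)), 3)
= ((0, (0, 0)), 3)

Answer: ((0, (0, 0)), 3)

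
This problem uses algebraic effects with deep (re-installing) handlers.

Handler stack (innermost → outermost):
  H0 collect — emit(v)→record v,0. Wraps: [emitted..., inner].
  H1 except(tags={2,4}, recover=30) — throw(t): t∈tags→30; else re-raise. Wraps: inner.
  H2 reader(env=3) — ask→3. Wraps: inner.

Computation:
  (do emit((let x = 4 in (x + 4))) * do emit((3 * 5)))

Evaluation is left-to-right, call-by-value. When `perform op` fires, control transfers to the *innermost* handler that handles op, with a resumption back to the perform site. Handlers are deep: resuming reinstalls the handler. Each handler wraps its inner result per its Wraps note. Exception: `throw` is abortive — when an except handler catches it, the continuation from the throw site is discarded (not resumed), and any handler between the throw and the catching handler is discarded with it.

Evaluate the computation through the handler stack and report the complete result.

Answer: [8, 15, 0]

Evaluation trace:
emit(8) @ H0 ⇒ out+=8
emit(15) @ H0 ⇒ out+=15
H0 returns [8, 15, 0]
H1 returns [8, 15, 0]
H2 returns [8, 15, 0]
= [8, 15, 0]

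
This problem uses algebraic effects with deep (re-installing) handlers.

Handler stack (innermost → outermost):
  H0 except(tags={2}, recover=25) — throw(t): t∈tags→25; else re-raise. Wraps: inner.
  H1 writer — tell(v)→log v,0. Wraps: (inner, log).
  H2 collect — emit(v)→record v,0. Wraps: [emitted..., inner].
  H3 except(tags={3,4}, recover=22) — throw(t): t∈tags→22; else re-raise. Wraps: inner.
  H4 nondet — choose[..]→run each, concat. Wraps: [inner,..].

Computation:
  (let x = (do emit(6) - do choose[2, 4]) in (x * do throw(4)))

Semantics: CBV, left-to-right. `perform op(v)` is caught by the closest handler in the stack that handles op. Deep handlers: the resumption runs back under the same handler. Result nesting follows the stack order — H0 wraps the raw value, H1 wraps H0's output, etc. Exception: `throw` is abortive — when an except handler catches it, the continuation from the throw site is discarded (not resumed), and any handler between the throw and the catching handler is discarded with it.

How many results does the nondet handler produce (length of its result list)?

Step-by-step:
emit(6) @ H2 ⇒ out+=6
choose[2, 4] @ H4
  branch[0] choose=2:
    throw(4) @ H0 re-raised
    throw(4) @ H3 caught ⇒ 22
    H4 returns [22]
  branch[1] choose=4:
    throw(4) @ H0 re-raised
    throw(4) @ H3 caught ⇒ 22
    H4 returns [22]
= [22, 22]

Answer: 2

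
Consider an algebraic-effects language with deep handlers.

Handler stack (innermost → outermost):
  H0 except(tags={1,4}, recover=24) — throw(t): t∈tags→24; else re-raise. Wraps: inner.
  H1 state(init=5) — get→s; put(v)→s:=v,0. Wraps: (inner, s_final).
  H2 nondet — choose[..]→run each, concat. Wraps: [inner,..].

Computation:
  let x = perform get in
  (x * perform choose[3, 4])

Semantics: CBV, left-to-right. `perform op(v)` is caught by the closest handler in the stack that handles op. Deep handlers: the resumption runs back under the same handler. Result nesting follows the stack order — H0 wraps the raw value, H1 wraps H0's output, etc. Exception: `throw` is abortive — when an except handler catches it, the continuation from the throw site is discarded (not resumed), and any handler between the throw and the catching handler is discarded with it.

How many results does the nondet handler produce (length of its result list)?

Working:
get @ H1 ⇒ 5
choose[3, 4] @ H2
  branch[0] choose=3:
    H0 returns 15
    H1 returns (15, 5)
    H2 returns [(15, 5)]
  branch[1] choose=4:
    H0 returns 20
    H1 returns (20, 5)
    H2 returns [(20, 5)]
= [(15, 5), (20, 5)]

Answer: 2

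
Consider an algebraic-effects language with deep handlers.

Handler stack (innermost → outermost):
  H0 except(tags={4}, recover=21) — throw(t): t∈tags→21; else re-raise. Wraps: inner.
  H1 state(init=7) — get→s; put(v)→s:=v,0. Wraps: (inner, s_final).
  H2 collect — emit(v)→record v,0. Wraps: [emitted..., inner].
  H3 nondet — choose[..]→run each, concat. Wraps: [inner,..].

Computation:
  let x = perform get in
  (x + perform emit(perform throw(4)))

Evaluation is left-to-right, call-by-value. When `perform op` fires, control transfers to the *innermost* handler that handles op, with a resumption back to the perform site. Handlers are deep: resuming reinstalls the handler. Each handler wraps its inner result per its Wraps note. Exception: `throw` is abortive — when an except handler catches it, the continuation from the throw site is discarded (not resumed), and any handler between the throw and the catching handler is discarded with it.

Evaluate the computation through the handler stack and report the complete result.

Working:
get @ H1 ⇒ 7
throw(4) @ H0 caught ⇒ 21
H1 returns (21, 7)
H2 returns [(21, 7)]
H3 returns [[(21, 7)]]
= [[(21, 7)]]

Answer: [[(21, 7)]]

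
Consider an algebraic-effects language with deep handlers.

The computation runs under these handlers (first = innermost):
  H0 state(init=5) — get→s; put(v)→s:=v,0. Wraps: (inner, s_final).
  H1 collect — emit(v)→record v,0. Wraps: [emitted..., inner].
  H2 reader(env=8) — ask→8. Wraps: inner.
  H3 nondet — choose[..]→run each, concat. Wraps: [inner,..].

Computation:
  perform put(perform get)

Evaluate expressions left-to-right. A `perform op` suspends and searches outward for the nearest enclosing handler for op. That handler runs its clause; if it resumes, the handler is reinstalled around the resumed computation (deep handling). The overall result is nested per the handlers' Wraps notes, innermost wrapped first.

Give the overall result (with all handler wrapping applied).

Answer: [[(0, 5)]]

Evaluation trace:
get @ H0 ⇒ 5
put(5) @ H0 ⇒ s:=5
H0 returns (0, 5)
H1 returns [(0, 5)]
H2 returns [(0, 5)]
H3 returns [[(0, 5)]]
= [[(0, 5)]]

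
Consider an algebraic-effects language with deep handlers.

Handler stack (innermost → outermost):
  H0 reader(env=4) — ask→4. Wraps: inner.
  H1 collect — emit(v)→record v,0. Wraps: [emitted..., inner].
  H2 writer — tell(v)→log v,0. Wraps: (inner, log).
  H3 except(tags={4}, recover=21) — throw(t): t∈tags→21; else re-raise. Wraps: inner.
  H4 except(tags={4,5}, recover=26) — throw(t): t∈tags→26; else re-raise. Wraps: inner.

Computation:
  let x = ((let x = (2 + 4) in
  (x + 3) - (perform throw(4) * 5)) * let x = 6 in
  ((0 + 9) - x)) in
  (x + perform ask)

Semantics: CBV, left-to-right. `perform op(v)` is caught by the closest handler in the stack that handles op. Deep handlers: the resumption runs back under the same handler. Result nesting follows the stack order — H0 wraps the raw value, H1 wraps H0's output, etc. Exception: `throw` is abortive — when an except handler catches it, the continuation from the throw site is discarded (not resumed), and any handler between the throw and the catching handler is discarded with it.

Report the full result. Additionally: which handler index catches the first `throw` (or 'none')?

Answer: 21 ; first throw caught by: H3

Evaluation trace:
throw(4) @ H3 caught ⇒ 21
H4 returns 21
= 21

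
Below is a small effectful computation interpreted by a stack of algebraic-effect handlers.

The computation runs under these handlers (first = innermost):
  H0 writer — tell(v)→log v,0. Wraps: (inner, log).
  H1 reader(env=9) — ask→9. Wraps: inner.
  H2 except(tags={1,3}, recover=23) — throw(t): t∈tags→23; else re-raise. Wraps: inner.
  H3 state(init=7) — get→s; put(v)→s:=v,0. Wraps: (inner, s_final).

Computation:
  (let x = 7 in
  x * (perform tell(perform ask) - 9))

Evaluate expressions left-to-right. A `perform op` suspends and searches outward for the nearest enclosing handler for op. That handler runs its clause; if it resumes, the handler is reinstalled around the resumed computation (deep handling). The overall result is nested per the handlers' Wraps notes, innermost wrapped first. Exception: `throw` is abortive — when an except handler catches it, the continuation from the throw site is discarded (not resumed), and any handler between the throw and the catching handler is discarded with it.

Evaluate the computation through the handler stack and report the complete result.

Answer: ((-63, (9)), 7)

Evaluation trace:
ask @ H1 ⇒ 9
tell(9) @ H0 ⇒ log+=9
H0 returns (-63, (9))
H1 returns (-63, (9))
H2 returns (-63, (9))
H3 returns ((-63, (9)), 7)
= ((-63, (9)), 7)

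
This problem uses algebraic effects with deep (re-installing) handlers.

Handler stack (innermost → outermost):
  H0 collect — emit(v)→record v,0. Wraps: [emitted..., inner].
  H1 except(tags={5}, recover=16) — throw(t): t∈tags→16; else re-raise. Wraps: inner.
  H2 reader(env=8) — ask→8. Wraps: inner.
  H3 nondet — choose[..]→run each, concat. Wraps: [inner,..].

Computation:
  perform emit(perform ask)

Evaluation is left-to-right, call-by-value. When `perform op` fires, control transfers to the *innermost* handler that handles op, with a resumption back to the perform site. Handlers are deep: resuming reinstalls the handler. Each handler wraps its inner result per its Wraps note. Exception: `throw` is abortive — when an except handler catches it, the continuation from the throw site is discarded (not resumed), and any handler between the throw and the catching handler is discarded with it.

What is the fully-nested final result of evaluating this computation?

Answer: [[8, 0]]

Evaluation trace:
ask @ H2 ⇒ 8
emit(8) @ H0 ⇒ out+=8
H0 returns [8, 0]
H1 returns [8, 0]
H2 returns [8, 0]
H3 returns [[8, 0]]
= [[8, 0]]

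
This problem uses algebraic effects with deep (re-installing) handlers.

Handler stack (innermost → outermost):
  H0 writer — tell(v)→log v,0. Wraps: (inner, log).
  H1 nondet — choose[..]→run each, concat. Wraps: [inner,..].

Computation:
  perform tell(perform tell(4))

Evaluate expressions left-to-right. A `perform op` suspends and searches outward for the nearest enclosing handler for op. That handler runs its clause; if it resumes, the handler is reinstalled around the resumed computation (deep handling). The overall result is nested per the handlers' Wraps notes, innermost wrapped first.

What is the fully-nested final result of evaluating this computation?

Working:
tell(4) @ H0 ⇒ log+=4
tell(0) @ H0 ⇒ log+=0
H0 returns (0, (4, 0))
H1 returns [(0, (4, 0))]
= [(0, (4, 0))]

Answer: [(0, (4, 0))]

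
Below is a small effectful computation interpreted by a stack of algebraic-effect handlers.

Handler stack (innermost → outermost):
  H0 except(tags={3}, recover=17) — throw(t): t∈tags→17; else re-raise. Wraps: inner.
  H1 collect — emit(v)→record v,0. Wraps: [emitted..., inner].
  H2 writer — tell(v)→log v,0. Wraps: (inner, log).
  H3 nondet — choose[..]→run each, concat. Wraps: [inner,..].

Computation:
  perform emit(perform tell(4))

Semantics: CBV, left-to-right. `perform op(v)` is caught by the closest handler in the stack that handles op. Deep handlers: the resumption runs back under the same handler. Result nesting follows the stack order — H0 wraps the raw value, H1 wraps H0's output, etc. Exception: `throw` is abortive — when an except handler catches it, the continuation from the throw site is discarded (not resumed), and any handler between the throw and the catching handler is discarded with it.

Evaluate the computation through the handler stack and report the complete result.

Answer: [([0, 0], (4))]

Working:
tell(4) @ H2 ⇒ log+=4
emit(0) @ H1 ⇒ out+=0
H0 returns 0
H1 returns [0, 0]
H2 returns ([0, 0], (4))
H3 returns [([0, 0], (4))]
= [([0, 0], (4))]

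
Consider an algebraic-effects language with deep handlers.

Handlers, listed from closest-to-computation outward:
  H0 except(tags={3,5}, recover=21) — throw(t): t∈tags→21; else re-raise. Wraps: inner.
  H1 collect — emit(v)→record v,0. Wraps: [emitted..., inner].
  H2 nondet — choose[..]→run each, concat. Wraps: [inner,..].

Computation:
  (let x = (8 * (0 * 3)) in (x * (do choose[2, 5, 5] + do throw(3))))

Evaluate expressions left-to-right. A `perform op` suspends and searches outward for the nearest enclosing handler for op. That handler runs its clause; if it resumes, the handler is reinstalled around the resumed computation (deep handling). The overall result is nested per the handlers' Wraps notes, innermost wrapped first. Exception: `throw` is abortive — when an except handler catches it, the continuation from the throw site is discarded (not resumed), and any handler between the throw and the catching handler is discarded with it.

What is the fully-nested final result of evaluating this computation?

Answer: [[21], [21], [21]]

Step-by-step:
choose[2, 5, 5] @ H2
  branch[0] choose=2:
    throw(3) @ H0 caught ⇒ 21
    H1 returns [21]
    H2 returns [[21]]
  branch[1] choose=5:
    throw(3) @ H0 caught ⇒ 21
    H1 returns [21]
    H2 returns [[21]]
  branch[2] choose=5:
    throw(3) @ H0 caught ⇒ 21
    H1 returns [21]
    H2 returns [[21]]
= [[21], [21], [21]]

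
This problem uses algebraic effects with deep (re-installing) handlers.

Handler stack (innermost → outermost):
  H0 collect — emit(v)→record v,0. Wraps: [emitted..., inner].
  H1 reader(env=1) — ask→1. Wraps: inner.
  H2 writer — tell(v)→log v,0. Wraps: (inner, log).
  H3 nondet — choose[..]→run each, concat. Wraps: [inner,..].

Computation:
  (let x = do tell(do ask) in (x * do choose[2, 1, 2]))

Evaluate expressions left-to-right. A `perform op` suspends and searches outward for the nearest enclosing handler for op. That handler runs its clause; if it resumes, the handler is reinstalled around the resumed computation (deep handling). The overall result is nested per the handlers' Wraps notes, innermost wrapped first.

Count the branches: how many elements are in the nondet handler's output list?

Answer: 3

Working:
ask @ H1 ⇒ 1
tell(1) @ H2 ⇒ log+=1
choose[2, 1, 2] @ H3
  branch[0] choose=2:
    H0 returns [0]
    H1 returns [0]
    H2 returns ([0], (1))
    H3 returns [([0], (1))]
  branch[1] choose=1:
    H0 returns [0]
    H1 returns [0]
    H2 returns ([0], (1))
    H3 returns [([0], (1))]
  branch[2] choose=2:
    H0 returns [0]
    H1 returns [0]
    H2 returns ([0], (1))
    H3 returns [([0], (1))]
= [([0], (1)), ([0], (1)), ([0], (1))]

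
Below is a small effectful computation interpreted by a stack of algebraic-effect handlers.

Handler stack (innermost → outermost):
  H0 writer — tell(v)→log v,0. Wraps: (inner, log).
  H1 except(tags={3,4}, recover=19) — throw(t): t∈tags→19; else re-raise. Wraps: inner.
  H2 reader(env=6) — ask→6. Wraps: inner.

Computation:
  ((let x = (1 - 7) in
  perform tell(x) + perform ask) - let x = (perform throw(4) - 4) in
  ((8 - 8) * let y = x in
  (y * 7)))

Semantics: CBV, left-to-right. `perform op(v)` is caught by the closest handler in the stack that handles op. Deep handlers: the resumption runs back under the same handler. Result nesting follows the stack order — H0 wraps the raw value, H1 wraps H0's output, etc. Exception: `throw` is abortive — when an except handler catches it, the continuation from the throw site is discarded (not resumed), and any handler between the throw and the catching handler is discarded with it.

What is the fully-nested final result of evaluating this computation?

Working:
tell(-6) @ H0 ⇒ log+=-6
ask @ H2 ⇒ 6
throw(4) @ H1 caught ⇒ 19
H2 returns 19
= 19

Answer: 19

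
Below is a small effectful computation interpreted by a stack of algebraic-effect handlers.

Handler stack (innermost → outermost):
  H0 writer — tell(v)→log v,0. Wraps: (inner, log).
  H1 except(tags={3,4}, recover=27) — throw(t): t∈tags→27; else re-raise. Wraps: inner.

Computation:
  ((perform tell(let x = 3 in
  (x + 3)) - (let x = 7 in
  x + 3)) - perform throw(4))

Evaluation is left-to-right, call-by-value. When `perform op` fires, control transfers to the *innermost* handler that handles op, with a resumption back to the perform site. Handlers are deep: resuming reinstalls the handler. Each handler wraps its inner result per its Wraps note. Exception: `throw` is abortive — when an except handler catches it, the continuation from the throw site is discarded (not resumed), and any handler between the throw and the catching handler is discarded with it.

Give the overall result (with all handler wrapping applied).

Answer: 27

Working:
tell(6) @ H0 ⇒ log+=6
throw(4) @ H1 caught ⇒ 27
= 27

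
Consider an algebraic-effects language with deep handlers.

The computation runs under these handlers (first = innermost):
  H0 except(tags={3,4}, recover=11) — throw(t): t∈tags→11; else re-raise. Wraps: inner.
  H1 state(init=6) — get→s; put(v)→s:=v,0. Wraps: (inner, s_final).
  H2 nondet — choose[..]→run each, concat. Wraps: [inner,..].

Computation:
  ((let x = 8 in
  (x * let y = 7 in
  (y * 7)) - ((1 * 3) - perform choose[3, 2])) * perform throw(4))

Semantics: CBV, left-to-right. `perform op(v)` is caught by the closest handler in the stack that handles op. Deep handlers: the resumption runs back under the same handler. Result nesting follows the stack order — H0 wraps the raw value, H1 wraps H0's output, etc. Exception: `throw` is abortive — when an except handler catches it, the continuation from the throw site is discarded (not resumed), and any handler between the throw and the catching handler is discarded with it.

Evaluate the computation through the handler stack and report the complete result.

Working:
choose[3, 2] @ H2
  branch[0] choose=3:
    throw(4) @ H0 caught ⇒ 11
    H1 returns (11, 6)
    H2 returns [(11, 6)]
  branch[1] choose=2:
    throw(4) @ H0 caught ⇒ 11
    H1 returns (11, 6)
    H2 returns [(11, 6)]
= [(11, 6), (11, 6)]

Answer: [(11, 6), (11, 6)]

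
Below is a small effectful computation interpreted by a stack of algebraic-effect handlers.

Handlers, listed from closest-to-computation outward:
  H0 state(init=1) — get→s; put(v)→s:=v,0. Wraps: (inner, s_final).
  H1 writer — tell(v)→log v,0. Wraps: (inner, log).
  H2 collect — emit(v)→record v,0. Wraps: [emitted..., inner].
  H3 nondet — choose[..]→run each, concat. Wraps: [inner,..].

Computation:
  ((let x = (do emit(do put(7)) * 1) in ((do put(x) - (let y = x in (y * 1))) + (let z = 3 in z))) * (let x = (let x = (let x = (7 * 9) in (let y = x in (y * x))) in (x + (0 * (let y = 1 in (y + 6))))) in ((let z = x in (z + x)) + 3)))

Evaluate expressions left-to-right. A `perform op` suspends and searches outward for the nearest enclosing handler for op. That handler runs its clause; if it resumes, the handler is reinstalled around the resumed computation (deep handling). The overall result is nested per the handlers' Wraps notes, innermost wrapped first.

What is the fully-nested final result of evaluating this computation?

Answer: [[0, ((23823, 0), ())]]

Evaluation trace:
put(7) @ H0 ⇒ s:=7
emit(0) @ H2 ⇒ out+=0
put(0) @ H0 ⇒ s:=0
H0 returns (23823, 0)
H1 returns ((23823, 0), ())
H2 returns [0, ((23823, 0), ())]
H3 returns [[0, ((23823, 0), ())]]
= [[0, ((23823, 0), ())]]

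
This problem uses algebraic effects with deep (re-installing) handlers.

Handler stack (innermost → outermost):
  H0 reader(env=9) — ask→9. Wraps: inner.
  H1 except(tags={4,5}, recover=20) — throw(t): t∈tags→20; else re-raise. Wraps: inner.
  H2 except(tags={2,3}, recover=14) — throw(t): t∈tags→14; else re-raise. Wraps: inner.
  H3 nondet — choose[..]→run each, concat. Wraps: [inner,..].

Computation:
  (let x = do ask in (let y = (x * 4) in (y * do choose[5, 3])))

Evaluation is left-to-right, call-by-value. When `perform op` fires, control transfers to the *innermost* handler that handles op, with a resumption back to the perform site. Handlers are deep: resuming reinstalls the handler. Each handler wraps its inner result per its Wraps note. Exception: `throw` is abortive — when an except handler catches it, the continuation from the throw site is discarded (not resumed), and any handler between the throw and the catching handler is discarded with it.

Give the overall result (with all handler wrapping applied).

Answer: [180, 108]

Step-by-step:
ask @ H0 ⇒ 9
choose[5, 3] @ H3
  branch[0] choose=5:
    H0 returns 180
    H1 returns 180
    H2 returns 180
    H3 returns [180]
  branch[1] choose=3:
    H0 returns 108
    H1 returns 108
    H2 returns 108
    H3 returns [108]
= [180, 108]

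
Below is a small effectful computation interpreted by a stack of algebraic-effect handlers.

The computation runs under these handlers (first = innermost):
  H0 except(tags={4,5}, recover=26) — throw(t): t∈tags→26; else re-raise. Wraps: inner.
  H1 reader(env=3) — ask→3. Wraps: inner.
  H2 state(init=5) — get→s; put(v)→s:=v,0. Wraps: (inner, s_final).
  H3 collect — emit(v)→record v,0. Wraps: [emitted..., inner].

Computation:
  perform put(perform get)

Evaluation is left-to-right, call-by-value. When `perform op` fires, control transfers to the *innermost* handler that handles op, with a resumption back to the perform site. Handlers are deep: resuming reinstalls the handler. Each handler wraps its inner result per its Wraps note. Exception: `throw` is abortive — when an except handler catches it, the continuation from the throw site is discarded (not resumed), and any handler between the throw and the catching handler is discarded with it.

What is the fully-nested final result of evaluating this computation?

Answer: [(0, 5)]

Step-by-step:
get @ H2 ⇒ 5
put(5) @ H2 ⇒ s:=5
H0 returns 0
H1 returns 0
H2 returns (0, 5)
H3 returns [(0, 5)]
= [(0, 5)]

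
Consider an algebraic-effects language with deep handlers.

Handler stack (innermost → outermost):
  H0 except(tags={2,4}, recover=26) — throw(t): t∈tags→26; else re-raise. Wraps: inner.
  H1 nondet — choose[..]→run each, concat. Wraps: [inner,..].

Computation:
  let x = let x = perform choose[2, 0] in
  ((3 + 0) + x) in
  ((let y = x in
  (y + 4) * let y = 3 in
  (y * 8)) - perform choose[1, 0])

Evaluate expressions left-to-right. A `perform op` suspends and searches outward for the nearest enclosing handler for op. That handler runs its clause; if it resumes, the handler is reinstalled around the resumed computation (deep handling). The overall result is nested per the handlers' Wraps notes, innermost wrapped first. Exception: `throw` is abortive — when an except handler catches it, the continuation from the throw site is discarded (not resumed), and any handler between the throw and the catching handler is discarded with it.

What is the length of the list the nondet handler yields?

Step-by-step:
choose[2, 0] @ H1
  branch[0] choose=2:
    choose[1, 0] @ H1
      branch[0] choose=1:
        H0 returns 215
        H1 returns [215]
      branch[1] choose=0:
        H0 returns 216
        H1 returns [216]
  branch[1] choose=0:
    choose[1, 0] @ H1
      branch[0] choose=1:
        H0 returns 167
        H1 returns [167]
      branch[1] choose=0:
        H0 returns 168
        H1 returns [168]
= [215, 216, 167, 168]

Answer: 4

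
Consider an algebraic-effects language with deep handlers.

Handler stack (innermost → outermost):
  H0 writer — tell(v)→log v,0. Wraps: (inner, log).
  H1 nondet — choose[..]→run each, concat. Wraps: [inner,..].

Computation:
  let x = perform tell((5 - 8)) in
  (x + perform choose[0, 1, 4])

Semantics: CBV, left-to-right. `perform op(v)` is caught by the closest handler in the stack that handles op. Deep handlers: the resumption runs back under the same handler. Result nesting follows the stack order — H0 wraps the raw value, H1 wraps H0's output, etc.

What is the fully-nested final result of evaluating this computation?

Answer: [(0, (-3)), (1, (-3)), (4, (-3))]

Step-by-step:
tell(-3) @ H0 ⇒ log+=-3
choose[0, 1, 4] @ H1
  branch[0] choose=0:
    H0 returns (0, (-3))
    H1 returns [(0, (-3))]
  branch[1] choose=1:
    H0 returns (1, (-3))
    H1 returns [(1, (-3))]
  branch[2] choose=4:
    H0 returns (4, (-3))
    H1 returns [(4, (-3))]
= [(0, (-3)), (1, (-3)), (4, (-3))]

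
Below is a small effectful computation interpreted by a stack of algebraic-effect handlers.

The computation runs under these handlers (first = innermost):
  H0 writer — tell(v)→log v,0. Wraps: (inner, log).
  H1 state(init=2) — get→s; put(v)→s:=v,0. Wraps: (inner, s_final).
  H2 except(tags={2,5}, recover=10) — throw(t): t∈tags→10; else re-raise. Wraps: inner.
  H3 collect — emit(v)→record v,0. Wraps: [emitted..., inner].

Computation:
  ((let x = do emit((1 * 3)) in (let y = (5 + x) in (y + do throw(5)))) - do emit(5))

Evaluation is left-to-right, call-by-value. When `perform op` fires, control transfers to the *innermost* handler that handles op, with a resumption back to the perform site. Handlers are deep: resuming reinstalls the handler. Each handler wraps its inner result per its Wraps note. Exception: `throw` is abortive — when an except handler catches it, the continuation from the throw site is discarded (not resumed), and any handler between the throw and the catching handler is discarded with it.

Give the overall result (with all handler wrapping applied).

Working:
emit(3) @ H3 ⇒ out+=3
throw(5) @ H2 caught ⇒ 10
H3 returns [3, 10]
= [3, 10]

Answer: [3, 10]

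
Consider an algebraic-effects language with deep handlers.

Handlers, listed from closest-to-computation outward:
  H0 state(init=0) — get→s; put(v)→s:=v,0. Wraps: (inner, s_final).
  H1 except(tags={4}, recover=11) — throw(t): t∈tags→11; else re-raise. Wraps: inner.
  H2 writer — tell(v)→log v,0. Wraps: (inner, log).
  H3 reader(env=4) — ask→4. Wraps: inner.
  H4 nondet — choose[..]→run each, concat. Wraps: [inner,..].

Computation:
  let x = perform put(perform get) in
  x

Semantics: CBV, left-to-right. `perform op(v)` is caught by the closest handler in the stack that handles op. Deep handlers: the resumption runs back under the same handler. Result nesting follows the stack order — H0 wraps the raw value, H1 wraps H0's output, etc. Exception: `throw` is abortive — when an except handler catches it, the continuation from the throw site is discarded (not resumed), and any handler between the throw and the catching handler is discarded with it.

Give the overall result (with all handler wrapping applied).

Evaluation trace:
get @ H0 ⇒ 0
put(0) @ H0 ⇒ s:=0
H0 returns (0, 0)
H1 returns (0, 0)
H2 returns ((0, 0), ())
H3 returns ((0, 0), ())
H4 returns [((0, 0), ())]
= [((0, 0), ())]

Answer: [((0, 0), ())]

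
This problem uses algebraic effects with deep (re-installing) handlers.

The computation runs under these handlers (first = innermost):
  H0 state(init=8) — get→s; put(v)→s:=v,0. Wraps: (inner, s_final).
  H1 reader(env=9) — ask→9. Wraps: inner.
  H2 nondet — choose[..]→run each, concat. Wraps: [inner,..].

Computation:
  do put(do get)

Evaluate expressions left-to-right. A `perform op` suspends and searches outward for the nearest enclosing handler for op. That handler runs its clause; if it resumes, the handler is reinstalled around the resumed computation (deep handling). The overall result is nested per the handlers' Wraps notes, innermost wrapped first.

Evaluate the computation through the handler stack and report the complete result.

Answer: [(0, 8)]

Step-by-step:
get @ H0 ⇒ 8
put(8) @ H0 ⇒ s:=8
H0 returns (0, 8)
H1 returns (0, 8)
H2 returns [(0, 8)]
= [(0, 8)]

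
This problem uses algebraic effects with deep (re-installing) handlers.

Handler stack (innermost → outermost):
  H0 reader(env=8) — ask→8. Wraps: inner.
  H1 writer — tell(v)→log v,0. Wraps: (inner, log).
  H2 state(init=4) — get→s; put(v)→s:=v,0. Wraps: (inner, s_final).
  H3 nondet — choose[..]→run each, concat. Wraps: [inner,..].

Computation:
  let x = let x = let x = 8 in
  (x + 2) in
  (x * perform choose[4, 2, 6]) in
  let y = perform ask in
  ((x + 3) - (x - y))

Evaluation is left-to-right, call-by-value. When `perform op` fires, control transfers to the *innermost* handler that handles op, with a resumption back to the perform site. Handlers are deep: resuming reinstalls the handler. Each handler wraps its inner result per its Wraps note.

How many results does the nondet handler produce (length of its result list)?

Evaluation trace:
choose[4, 2, 6] @ H3
  branch[0] choose=4:
    ask @ H0 ⇒ 8
    H0 returns 11
    H1 returns (11, ())
    H2 returns ((11, ()), 4)
    H3 returns [((11, ()), 4)]
  branch[1] choose=2:
    ask @ H0 ⇒ 8
    H0 returns 11
    H1 returns (11, ())
    H2 returns ((11, ()), 4)
    H3 returns [((11, ()), 4)]
  branch[2] choose=6:
    ask @ H0 ⇒ 8
    H0 returns 11
    H1 returns (11, ())
    H2 returns ((11, ()), 4)
    H3 returns [((11, ()), 4)]
= [((11, ()), 4), ((11, ()), 4), ((11, ()), 4)]

Answer: 3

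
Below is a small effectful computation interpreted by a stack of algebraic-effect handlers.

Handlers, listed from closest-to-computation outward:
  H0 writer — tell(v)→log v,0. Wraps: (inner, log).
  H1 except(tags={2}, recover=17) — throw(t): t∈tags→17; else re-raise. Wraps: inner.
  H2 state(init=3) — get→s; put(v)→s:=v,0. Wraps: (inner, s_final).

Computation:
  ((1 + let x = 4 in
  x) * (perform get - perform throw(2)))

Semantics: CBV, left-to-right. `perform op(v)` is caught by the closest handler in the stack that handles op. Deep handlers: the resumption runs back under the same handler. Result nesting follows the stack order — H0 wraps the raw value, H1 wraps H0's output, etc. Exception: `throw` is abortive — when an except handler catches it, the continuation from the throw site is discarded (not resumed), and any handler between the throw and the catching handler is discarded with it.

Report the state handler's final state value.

Step-by-step:
get @ H2 ⇒ 3
throw(2) @ H1 caught ⇒ 17
H2 returns (17, 3)
= (17, 3)

Answer: 3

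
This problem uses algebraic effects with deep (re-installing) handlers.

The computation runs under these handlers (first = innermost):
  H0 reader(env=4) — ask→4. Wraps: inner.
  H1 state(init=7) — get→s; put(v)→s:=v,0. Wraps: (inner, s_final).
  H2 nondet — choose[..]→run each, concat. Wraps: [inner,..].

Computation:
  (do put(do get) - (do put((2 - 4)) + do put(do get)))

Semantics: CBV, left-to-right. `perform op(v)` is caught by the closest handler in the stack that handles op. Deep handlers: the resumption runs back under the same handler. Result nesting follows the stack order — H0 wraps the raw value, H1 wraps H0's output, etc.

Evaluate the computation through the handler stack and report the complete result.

Answer: [(0, -2)]

Working:
get @ H1 ⇒ 7
put(7) @ H1 ⇒ s:=7
put(-2) @ H1 ⇒ s:=-2
get @ H1 ⇒ -2
put(-2) @ H1 ⇒ s:=-2
H0 returns 0
H1 returns (0, -2)
H2 returns [(0, -2)]
= [(0, -2)]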